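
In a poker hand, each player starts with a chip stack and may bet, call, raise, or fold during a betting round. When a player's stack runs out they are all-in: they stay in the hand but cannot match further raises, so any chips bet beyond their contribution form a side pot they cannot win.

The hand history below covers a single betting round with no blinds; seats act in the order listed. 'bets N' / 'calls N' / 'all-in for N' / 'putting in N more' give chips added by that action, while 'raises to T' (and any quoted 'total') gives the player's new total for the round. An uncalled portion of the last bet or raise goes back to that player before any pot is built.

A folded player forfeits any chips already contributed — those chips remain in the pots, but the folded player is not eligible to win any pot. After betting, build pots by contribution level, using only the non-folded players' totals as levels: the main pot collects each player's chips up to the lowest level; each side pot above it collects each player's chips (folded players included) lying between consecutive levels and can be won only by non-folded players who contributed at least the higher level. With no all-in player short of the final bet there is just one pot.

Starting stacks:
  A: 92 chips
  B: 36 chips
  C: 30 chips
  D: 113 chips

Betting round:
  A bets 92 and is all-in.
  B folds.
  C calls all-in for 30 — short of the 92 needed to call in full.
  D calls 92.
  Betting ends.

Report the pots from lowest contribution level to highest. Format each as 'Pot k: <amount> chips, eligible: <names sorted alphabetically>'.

Pot 1: 90 chips, eligible: A, C, D
Pot 2: 124 chips, eligible: A, D

Derivation:
Contributions: A=92, C=30, D=92
Folded: B
Pot levels (distinct totals of non-folded players): 30, 92
Layer 1-30: 30 each from A, C, D = 30*3 = 90 chips; eligible A, C, D
Layer 31-92: 62 each from A, D = 62*2 = 124 chips; eligible A, D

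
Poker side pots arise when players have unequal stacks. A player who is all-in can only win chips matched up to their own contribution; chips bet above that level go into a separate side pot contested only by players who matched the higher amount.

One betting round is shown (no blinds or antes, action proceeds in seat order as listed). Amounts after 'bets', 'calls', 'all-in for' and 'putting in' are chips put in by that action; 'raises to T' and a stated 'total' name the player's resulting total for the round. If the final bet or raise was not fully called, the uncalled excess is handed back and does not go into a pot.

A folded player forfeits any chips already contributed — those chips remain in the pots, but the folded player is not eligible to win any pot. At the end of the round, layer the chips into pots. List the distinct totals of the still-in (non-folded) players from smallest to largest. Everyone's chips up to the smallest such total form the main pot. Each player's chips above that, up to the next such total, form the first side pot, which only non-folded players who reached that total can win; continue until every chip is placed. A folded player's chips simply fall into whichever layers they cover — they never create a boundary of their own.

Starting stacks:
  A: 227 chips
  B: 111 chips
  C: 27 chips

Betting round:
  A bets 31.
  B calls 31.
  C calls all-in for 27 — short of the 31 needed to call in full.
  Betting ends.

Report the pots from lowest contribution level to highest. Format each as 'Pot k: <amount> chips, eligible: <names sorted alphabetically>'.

Pot 1: 81 chips, eligible: A, B, C
Pot 2: 8 chips, eligible: A, B

Derivation:
Contributions: A=31, B=31, C=27
Pot levels (distinct totals of non-folded players): 27, 31
Layer 1-27: 27 each from A, B, C = 27*3 = 81 chips; eligible A, B, C
Layer 28-31: 4 each from A, B = 4*2 = 8 chips; eligible A, B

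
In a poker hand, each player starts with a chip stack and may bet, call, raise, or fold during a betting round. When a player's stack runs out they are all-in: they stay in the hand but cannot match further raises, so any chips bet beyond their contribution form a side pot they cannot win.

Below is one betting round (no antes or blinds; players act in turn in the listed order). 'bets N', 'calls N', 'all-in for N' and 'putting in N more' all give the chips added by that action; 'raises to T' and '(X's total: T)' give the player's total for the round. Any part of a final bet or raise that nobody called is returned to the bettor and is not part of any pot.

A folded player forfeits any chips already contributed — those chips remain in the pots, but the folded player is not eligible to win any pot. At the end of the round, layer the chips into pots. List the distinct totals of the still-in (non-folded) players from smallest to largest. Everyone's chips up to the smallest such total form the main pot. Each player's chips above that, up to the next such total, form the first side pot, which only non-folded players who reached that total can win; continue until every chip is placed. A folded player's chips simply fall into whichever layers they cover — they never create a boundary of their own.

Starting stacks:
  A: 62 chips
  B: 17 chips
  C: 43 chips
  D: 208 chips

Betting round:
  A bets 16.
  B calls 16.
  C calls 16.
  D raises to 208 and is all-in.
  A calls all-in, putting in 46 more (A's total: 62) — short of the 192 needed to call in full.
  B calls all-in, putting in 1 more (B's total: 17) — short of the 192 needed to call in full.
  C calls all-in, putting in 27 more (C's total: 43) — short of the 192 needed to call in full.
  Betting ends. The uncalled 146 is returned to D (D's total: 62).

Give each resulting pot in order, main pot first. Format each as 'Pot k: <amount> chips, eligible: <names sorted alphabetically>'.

Pot 1: 68 chips, eligible: A, B, C, D
Pot 2: 78 chips, eligible: A, C, D
Pot 3: 38 chips, eligible: A, D

Derivation:
Contributions (after 146 returned to D): A=62, B=17, C=43, D=62
Pot levels (distinct totals of non-folded players): 17, 43, 62
Layer 1-17: 17 each from A, B, C, D = 17*4 = 68 chips; eligible A, B, C, D
Layer 18-43: 26 each from A, C, D = 26*3 = 78 chips; eligible A, C, D
Layer 44-62: 19 each from A, D = 19*2 = 38 chips; eligible A, D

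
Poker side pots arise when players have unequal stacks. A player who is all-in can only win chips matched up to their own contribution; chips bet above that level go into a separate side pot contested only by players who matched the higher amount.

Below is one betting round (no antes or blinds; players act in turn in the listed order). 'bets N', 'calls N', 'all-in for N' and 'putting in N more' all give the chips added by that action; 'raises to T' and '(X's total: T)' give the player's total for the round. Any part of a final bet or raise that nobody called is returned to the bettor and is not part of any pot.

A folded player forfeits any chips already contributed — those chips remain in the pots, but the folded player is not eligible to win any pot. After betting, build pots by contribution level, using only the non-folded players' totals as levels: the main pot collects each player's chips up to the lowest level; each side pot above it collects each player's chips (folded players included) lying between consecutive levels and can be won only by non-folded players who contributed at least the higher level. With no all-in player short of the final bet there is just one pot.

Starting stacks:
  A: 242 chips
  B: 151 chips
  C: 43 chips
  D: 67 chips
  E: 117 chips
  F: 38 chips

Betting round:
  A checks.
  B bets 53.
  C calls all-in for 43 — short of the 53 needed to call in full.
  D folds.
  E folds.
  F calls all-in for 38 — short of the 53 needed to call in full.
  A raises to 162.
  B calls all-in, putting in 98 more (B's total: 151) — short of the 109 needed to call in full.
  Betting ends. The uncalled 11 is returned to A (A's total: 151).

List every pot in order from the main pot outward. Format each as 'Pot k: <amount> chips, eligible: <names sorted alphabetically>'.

Pot 1: 152 chips, eligible: A, B, C, F
Pot 2: 15 chips, eligible: A, B, C
Pot 3: 216 chips, eligible: A, B

Derivation:
Contributions (after 11 returned to A): A=151, B=151, C=43, F=38
Folded: D, E
Pot levels (distinct totals of non-folded players): 38, 43, 151
Layer 1-38: 38 each from A, B, C, F = 38*4 = 152 chips; eligible A, B, C, F
Layer 39-43: 5 each from A, B, C = 5*3 = 15 chips; eligible A, B, C
Layer 44-151: 108 each from A, B = 108*2 = 216 chips; eligible A, B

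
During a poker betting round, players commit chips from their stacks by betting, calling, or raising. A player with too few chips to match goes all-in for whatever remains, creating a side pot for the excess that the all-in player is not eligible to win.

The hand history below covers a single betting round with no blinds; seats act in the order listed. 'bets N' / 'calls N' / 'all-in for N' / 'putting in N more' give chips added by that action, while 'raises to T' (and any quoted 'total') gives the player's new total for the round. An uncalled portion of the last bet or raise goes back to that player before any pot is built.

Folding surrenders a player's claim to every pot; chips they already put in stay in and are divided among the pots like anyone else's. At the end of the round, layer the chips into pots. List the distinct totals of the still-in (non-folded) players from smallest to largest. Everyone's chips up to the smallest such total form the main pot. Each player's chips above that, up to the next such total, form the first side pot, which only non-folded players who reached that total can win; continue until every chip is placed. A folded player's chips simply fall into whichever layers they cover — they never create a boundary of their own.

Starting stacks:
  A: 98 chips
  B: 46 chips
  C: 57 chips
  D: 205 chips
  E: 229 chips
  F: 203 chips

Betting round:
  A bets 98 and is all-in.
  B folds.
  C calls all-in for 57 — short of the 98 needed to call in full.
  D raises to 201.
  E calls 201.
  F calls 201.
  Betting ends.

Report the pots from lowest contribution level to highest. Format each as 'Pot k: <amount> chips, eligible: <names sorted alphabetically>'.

Contributions: A=98, C=57, D=201, E=201, F=201
Folded: B
Pot levels (distinct totals of non-folded players): 57, 98, 201
Layer 1-57: 57 each from A, C, D, E, F = 57*5 = 285 chips; eligible A, C, D, E, F
Layer 58-98: 41 each from A, D, E, F = 41*4 = 164 chips; eligible A, D, E, F
Layer 99-201: 103 each from D, E, F = 103*3 = 309 chips; eligible D, E, F

Pot 1: 285 chips, eligible: A, C, D, E, F
Pot 2: 164 chips, eligible: A, D, E, F
Pot 3: 309 chips, eligible: D, E, F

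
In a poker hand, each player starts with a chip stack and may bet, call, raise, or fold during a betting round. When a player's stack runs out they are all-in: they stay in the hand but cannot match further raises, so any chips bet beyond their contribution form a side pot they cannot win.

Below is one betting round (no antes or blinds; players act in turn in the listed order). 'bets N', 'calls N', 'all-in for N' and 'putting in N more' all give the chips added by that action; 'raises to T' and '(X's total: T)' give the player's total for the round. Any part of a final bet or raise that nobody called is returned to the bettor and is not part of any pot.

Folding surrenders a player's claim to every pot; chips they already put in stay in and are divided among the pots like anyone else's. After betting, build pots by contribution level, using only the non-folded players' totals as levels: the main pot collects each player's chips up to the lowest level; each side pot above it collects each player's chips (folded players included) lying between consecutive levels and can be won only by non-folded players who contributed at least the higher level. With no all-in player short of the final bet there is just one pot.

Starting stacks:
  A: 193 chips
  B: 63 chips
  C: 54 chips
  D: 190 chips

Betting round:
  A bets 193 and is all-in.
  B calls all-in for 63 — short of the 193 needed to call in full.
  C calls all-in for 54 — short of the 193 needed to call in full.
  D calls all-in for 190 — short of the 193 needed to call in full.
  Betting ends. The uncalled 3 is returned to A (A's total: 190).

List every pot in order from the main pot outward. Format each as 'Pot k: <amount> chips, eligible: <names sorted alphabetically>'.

Contributions (after 3 returned to A): A=190, B=63, C=54, D=190
Pot levels (distinct totals of non-folded players): 54, 63, 190
Layer 1-54: 54 each from A, B, C, D = 54*4 = 216 chips; eligible A, B, C, D
Layer 55-63: 9 each from A, B, D = 9*3 = 27 chips; eligible A, B, D
Layer 64-190: 127 each from A, D = 127*2 = 254 chips; eligible A, D

Pot 1: 216 chips, eligible: A, B, C, D
Pot 2: 27 chips, eligible: A, B, D
Pot 3: 254 chips, eligible: A, D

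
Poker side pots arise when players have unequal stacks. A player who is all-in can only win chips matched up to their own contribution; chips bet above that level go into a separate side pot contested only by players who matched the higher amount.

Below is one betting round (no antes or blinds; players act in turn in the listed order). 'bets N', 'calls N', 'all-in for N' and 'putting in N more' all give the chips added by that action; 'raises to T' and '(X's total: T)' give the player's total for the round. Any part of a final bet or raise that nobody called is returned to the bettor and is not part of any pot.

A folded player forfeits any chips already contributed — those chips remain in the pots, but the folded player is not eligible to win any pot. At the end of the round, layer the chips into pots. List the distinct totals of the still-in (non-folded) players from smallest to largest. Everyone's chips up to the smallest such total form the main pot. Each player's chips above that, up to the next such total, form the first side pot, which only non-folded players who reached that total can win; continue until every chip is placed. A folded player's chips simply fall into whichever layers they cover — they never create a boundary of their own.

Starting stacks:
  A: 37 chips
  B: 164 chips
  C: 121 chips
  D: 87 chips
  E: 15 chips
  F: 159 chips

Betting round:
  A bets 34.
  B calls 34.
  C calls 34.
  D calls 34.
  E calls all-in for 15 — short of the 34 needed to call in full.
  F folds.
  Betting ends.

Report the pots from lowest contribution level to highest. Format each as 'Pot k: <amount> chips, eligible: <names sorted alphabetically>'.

Pot 1: 75 chips, eligible: A, B, C, D, E
Pot 2: 76 chips, eligible: A, B, C, D

Derivation:
Contributions: A=34, B=34, C=34, D=34, E=15
Folded: F
Pot levels (distinct totals of non-folded players): 15, 34
Layer 1-15: 15 each from A, B, C, D, E = 15*5 = 75 chips; eligible A, B, C, D, E
Layer 16-34: 19 each from A, B, C, D = 19*4 = 76 chips; eligible A, B, C, D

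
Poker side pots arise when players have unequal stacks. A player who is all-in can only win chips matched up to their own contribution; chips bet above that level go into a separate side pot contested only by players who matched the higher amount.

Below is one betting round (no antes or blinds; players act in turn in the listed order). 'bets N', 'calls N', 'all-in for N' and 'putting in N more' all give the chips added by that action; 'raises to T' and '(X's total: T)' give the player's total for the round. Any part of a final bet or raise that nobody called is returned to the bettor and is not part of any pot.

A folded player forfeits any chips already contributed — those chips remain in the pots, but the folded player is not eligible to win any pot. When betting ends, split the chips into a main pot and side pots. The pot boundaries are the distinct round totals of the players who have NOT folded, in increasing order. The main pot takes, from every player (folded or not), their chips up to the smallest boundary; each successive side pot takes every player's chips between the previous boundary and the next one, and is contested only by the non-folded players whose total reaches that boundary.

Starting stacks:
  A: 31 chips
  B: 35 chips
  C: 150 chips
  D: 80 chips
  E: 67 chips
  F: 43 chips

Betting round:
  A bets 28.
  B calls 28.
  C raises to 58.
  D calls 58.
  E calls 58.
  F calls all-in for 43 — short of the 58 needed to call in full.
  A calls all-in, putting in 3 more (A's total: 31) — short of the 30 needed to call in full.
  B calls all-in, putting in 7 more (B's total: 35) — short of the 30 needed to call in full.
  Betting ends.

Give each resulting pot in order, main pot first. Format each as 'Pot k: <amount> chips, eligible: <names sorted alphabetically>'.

Pot 1: 186 chips, eligible: A, B, C, D, E, F
Pot 2: 20 chips, eligible: B, C, D, E, F
Pot 3: 32 chips, eligible: C, D, E, F
Pot 4: 45 chips, eligible: C, D, E

Derivation:
Contributions: A=31, B=35, C=58, D=58, E=58, F=43
Pot levels (distinct totals of non-folded players): 31, 35, 43, 58
Layer 1-31: 31 each from A, B, C, D, E, F = 31*6 = 186 chips; eligible A, B, C, D, E, F
Layer 32-35: 4 each from B, C, D, E, F = 4*5 = 20 chips; eligible B, C, D, E, F
Layer 36-43: 8 each from C, D, E, F = 8*4 = 32 chips; eligible C, D, E, F
Layer 44-58: 15 each from C, D, E = 15*3 = 45 chips; eligible C, D, E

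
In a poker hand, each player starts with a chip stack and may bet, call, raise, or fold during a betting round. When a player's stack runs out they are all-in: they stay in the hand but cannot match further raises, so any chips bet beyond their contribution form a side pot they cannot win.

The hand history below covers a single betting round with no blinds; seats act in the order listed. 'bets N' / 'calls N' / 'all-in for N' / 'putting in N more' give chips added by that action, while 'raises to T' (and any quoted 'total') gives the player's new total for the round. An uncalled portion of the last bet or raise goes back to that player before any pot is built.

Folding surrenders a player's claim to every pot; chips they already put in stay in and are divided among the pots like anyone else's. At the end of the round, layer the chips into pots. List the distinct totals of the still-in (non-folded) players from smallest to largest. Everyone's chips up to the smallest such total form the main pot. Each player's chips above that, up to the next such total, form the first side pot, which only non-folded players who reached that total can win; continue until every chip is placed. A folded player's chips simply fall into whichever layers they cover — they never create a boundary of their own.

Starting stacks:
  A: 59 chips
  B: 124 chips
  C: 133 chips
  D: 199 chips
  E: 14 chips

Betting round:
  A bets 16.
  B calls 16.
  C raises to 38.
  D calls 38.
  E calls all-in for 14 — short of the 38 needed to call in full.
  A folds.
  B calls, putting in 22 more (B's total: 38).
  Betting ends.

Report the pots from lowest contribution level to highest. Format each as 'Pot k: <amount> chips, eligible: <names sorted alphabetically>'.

Contributions: A=16, B=38, C=38, D=38, E=14
Folded: A
Pot levels (distinct totals of non-folded players): 14, 38
Layer 1-14: 14 each from A, B, C, D, E = 14*5 = 70 chips; eligible B, C, D, E
Layer 15-38: A 2 + B 24 + C 24 + D 24 = 74 chips; eligible B, C, D

Pot 1: 70 chips, eligible: B, C, D, E
Pot 2: 74 chips, eligible: B, C, D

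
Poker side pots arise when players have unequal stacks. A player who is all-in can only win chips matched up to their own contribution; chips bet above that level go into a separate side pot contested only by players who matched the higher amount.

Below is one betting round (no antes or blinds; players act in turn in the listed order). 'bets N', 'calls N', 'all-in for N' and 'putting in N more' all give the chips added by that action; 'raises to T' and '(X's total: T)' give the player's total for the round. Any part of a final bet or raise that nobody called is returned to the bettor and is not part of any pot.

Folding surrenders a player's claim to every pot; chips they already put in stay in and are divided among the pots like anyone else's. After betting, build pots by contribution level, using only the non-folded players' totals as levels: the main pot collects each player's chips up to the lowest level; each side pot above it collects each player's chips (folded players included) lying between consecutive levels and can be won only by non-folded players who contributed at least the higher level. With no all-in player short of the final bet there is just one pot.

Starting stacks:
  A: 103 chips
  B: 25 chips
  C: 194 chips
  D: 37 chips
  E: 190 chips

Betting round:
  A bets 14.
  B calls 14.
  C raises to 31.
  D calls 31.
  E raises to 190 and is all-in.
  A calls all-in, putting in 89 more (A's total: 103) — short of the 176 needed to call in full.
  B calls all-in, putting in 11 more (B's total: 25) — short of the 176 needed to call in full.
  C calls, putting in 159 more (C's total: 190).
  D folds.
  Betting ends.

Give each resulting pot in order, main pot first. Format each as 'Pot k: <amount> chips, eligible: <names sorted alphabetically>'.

Contributions: A=103, B=25, C=190, D=31, E=190
Folded: D
Pot levels (distinct totals of non-folded players): 25, 103, 190
Layer 1-25: 25 each from A, B, C, D, E = 25*5 = 125 chips; eligible A, B, C, E
Layer 26-103: A 78 + C 78 + D 6 + E 78 = 240 chips; eligible A, C, E
Layer 104-190: 87 each from C, E = 87*2 = 174 chips; eligible C, E

Pot 1: 125 chips, eligible: A, B, C, E
Pot 2: 240 chips, eligible: A, C, E
Pot 3: 174 chips, eligible: C, E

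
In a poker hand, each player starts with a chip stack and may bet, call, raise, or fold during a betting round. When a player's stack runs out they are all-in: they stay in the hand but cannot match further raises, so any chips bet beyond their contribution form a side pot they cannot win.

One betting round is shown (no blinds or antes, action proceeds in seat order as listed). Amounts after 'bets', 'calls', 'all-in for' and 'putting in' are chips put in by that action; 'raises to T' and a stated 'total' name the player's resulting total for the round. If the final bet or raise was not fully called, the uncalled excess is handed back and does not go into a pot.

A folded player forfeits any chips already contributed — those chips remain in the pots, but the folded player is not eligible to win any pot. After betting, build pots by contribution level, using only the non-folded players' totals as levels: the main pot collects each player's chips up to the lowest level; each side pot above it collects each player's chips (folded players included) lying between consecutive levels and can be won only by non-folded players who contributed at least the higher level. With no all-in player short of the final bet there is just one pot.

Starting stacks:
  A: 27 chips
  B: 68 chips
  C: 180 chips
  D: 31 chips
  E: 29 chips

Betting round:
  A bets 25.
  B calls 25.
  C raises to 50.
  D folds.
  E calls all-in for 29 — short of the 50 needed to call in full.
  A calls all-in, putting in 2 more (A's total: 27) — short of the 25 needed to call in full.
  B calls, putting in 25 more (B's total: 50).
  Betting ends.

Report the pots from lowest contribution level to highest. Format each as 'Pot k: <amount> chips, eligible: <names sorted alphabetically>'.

Contributions: A=27, B=50, C=50, E=29
Folded: D
Pot levels (distinct totals of non-folded players): 27, 29, 50
Layer 1-27: 27 each from A, B, C, E = 27*4 = 108 chips; eligible A, B, C, E
Layer 28-29: 2 each from B, C, E = 2*3 = 6 chips; eligible B, C, E
Layer 30-50: 21 each from B, C = 21*2 = 42 chips; eligible B, C

Pot 1: 108 chips, eligible: A, B, C, E
Pot 2: 6 chips, eligible: B, C, E
Pot 3: 42 chips, eligible: B, C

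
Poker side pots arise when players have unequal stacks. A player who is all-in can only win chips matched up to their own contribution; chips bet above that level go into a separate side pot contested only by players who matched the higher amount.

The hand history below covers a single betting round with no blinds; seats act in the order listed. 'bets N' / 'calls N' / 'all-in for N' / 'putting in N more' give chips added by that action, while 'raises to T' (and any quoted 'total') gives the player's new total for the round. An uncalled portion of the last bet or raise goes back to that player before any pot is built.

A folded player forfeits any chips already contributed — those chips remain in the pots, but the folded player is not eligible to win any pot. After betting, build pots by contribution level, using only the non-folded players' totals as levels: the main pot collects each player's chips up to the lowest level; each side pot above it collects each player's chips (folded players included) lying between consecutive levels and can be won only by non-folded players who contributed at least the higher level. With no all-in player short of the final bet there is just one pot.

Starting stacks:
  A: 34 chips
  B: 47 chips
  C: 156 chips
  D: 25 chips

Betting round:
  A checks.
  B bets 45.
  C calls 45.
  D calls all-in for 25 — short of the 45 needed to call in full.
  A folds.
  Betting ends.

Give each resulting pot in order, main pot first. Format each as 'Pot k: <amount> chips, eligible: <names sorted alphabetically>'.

Contributions: B=45, C=45, D=25
Folded: A
Pot levels (distinct totals of non-folded players): 25, 45
Layer 1-25: 25 each from B, C, D = 25*3 = 75 chips; eligible B, C, D
Layer 26-45: 20 each from B, C = 20*2 = 40 chips; eligible B, C

Pot 1: 75 chips, eligible: B, C, D
Pot 2: 40 chips, eligible: B, C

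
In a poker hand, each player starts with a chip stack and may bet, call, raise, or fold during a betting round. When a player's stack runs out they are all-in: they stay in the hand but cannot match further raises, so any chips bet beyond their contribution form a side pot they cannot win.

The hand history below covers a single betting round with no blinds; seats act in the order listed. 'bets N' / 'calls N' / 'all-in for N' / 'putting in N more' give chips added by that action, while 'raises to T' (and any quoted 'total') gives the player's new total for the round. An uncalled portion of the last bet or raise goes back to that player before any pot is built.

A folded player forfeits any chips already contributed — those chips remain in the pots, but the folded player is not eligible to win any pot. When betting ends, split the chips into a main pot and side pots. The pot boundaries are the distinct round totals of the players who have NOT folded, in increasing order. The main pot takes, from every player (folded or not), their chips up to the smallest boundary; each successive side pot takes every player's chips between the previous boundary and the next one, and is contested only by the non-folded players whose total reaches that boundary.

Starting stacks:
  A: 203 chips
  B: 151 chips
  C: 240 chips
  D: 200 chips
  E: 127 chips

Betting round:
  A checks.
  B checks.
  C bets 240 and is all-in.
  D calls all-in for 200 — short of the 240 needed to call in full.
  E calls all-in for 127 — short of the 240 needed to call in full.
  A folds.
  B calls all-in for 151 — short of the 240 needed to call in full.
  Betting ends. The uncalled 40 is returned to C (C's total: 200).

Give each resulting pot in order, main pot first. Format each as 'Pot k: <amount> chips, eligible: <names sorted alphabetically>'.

Pot 1: 508 chips, eligible: B, C, D, E
Pot 2: 72 chips, eligible: B, C, D
Pot 3: 98 chips, eligible: C, D

Derivation:
Contributions (after 40 returned to C): B=151, C=200, D=200, E=127
Folded: A
Pot levels (distinct totals of non-folded players): 127, 151, 200
Layer 1-127: 127 each from B, C, D, E = 127*4 = 508 chips; eligible B, C, D, E
Layer 128-151: 24 each from B, C, D = 24*3 = 72 chips; eligible B, C, D
Layer 152-200: 49 each from C, D = 49*2 = 98 chips; eligible C, D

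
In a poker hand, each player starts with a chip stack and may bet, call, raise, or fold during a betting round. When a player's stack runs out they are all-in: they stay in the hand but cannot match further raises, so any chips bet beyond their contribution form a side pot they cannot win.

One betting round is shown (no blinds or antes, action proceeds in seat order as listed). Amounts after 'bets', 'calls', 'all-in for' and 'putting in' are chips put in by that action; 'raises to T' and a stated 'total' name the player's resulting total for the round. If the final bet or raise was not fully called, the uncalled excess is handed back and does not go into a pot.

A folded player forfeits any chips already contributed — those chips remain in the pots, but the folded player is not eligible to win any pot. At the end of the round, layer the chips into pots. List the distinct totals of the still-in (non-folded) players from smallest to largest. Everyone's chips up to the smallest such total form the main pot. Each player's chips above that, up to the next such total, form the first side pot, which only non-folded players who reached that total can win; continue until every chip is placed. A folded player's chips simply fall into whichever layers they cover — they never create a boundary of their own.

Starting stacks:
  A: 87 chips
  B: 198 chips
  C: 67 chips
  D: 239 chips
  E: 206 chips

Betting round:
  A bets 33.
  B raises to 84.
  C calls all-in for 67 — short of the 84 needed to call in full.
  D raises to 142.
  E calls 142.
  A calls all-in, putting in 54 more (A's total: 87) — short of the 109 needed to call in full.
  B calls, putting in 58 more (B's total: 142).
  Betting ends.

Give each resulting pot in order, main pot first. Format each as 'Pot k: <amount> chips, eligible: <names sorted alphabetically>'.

Pot 1: 335 chips, eligible: A, B, C, D, E
Pot 2: 80 chips, eligible: A, B, D, E
Pot 3: 165 chips, eligible: B, D, E

Derivation:
Contributions: A=87, B=142, C=67, D=142, E=142
Pot levels (distinct totals of non-folded players): 67, 87, 142
Layer 1-67: 67 each from A, B, C, D, E = 67*5 = 335 chips; eligible A, B, C, D, E
Layer 68-87: 20 each from A, B, D, E = 20*4 = 80 chips; eligible A, B, D, E
Layer 88-142: 55 each from B, D, E = 55*3 = 165 chips; eligible B, D, E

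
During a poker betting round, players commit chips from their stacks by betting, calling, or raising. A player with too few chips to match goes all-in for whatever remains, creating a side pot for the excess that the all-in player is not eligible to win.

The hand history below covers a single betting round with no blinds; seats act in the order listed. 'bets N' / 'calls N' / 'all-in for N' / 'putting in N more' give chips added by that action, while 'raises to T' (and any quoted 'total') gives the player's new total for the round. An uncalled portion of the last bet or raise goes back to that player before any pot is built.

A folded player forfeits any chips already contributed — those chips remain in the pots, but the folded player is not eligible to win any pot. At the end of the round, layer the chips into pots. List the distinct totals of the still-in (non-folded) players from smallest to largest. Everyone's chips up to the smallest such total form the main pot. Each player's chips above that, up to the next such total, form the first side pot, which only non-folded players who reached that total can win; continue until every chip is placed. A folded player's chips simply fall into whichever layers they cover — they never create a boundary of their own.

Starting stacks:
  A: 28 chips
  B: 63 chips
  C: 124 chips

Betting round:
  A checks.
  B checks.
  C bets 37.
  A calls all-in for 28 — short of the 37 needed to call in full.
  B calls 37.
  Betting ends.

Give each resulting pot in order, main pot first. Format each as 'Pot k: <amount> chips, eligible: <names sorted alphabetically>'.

Pot 1: 84 chips, eligible: A, B, C
Pot 2: 18 chips, eligible: B, C

Derivation:
Contributions: A=28, B=37, C=37
Pot levels (distinct totals of non-folded players): 28, 37
Layer 1-28: 28 each from A, B, C = 28*3 = 84 chips; eligible A, B, C
Layer 29-37: 9 each from B, C = 9*2 = 18 chips; eligible B, C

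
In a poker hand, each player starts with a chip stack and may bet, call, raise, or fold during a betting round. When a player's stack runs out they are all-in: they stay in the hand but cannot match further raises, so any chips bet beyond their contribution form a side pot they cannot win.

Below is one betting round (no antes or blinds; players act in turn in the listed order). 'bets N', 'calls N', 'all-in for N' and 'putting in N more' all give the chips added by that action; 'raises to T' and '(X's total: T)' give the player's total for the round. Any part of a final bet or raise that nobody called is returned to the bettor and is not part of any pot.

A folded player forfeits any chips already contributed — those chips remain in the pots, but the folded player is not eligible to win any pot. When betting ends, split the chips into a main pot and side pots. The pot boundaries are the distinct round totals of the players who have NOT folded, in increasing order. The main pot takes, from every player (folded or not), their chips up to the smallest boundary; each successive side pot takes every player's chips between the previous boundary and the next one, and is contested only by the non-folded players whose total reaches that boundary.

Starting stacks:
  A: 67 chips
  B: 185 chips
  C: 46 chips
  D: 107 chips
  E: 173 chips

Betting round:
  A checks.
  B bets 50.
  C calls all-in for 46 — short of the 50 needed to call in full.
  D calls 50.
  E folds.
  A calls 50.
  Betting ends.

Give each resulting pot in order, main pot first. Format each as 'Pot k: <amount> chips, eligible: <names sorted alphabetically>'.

Pot 1: 184 chips, eligible: A, B, C, D
Pot 2: 12 chips, eligible: A, B, D

Derivation:
Contributions: A=50, B=50, C=46, D=50
Folded: E
Pot levels (distinct totals of non-folded players): 46, 50
Layer 1-46: 46 each from A, B, C, D = 46*4 = 184 chips; eligible A, B, C, D
Layer 47-50: 4 each from A, B, D = 4*3 = 12 chips; eligible A, B, D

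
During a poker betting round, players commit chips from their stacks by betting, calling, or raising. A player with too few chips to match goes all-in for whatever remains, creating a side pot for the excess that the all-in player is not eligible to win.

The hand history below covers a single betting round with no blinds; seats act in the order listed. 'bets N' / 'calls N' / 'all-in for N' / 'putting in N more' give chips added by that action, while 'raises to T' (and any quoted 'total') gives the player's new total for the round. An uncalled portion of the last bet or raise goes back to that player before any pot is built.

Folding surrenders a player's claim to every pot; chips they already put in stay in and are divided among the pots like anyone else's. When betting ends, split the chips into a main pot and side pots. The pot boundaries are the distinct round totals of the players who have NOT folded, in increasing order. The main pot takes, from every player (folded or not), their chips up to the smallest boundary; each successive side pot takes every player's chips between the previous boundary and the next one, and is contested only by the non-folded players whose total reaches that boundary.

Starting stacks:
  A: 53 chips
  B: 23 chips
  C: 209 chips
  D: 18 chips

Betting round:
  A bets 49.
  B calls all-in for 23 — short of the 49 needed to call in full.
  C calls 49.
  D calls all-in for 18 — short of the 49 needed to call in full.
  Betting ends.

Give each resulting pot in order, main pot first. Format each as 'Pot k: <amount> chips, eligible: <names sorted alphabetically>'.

Pot 1: 72 chips, eligible: A, B, C, D
Pot 2: 15 chips, eligible: A, B, C
Pot 3: 52 chips, eligible: A, C

Derivation:
Contributions: A=49, B=23, C=49, D=18
Pot levels (distinct totals of non-folded players): 18, 23, 49
Layer 1-18: 18 each from A, B, C, D = 18*4 = 72 chips; eligible A, B, C, D
Layer 19-23: 5 each from A, B, C = 5*3 = 15 chips; eligible A, B, C
Layer 24-49: 26 each from A, C = 26*2 = 52 chips; eligible A, C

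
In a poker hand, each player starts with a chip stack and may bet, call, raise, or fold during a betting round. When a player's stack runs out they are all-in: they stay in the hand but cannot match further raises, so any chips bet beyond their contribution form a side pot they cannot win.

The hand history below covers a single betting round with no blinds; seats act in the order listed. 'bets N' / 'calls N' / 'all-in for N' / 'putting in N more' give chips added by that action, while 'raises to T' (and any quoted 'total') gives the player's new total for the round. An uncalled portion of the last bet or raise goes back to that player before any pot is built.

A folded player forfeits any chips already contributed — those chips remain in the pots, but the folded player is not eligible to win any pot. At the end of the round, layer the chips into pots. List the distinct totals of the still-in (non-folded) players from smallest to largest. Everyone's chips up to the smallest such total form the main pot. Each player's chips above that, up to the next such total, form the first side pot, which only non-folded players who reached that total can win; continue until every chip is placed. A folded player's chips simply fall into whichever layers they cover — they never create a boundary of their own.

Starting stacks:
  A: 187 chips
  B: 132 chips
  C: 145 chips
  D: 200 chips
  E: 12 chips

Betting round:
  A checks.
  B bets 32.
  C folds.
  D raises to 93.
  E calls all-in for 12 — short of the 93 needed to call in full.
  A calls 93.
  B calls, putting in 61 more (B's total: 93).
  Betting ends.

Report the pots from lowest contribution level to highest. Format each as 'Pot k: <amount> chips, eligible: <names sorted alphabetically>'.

Pot 1: 48 chips, eligible: A, B, D, E
Pot 2: 243 chips, eligible: A, B, D

Derivation:
Contributions: A=93, B=93, D=93, E=12
Folded: C
Pot levels (distinct totals of non-folded players): 12, 93
Layer 1-12: 12 each from A, B, D, E = 12*4 = 48 chips; eligible A, B, D, E
Layer 13-93: 81 each from A, B, D = 81*3 = 243 chips; eligible A, B, D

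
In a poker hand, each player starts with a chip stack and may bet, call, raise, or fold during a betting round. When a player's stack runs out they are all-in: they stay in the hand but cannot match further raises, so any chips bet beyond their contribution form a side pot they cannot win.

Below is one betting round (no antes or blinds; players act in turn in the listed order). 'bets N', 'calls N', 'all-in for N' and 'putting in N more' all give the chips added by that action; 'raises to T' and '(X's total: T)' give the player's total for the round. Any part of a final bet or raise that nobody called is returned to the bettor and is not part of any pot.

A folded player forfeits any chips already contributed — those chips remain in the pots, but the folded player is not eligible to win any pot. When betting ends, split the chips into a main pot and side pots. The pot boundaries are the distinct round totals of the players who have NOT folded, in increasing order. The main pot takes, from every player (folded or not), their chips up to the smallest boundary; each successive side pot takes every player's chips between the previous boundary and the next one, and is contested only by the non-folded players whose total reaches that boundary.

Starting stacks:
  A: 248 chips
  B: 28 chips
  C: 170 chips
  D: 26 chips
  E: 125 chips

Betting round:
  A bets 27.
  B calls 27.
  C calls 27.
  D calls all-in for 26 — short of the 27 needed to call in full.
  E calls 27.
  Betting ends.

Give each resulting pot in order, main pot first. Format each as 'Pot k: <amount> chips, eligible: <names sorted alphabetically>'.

Pot 1: 130 chips, eligible: A, B, C, D, E
Pot 2: 4 chips, eligible: A, B, C, E

Derivation:
Contributions: A=27, B=27, C=27, D=26, E=27
Pot levels (distinct totals of non-folded players): 26, 27
Layer 1-26: 26 each from A, B, C, D, E = 26*5 = 130 chips; eligible A, B, C, D, E
Layer 27-27: 1 each from A, B, C, E = 1*4 = 4 chips; eligible A, B, C, E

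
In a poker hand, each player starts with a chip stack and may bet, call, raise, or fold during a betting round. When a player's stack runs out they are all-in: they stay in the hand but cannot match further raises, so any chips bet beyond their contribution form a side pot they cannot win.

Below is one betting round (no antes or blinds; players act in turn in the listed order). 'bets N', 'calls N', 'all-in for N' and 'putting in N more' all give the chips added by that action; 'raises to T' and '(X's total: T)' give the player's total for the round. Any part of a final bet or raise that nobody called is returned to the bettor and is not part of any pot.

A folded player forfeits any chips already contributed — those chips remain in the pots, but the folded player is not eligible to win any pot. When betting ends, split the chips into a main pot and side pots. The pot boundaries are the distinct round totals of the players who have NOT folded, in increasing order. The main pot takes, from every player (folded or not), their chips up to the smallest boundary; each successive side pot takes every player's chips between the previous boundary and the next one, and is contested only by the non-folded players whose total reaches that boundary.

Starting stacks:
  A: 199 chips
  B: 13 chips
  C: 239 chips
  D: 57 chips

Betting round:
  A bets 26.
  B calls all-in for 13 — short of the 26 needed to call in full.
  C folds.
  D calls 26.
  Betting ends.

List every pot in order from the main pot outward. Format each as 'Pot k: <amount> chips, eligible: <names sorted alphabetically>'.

Pot 1: 39 chips, eligible: A, B, D
Pot 2: 26 chips, eligible: A, D

Derivation:
Contributions: A=26, B=13, D=26
Folded: C
Pot levels (distinct totals of non-folded players): 13, 26
Layer 1-13: 13 each from A, B, D = 13*3 = 39 chips; eligible A, B, D
Layer 14-26: 13 each from A, D = 13*2 = 26 chips; eligible A, D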